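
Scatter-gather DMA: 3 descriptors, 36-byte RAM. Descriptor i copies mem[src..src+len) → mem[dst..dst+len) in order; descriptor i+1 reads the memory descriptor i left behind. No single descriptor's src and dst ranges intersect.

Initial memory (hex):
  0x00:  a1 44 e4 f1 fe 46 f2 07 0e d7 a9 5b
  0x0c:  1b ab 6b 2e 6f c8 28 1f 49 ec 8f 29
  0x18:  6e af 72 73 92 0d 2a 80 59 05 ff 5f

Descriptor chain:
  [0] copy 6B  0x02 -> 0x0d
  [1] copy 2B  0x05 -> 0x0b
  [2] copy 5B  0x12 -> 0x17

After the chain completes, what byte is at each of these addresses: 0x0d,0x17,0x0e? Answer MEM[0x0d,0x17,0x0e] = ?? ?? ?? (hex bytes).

[0] 0x02->0x0d len=6 : e4 f1 fe 46 f2 07
[1] 0x05->0x0b len=2 : 46 f2
[2] 0x12->0x17 len=5 : 07 1f 49 ec 8f
query mem[0x0d]=0xe4, mem[0x17]=0x07, mem[0x0e]=0xf1

MEM[0x0d,0x17,0x0e] = e4 07 f1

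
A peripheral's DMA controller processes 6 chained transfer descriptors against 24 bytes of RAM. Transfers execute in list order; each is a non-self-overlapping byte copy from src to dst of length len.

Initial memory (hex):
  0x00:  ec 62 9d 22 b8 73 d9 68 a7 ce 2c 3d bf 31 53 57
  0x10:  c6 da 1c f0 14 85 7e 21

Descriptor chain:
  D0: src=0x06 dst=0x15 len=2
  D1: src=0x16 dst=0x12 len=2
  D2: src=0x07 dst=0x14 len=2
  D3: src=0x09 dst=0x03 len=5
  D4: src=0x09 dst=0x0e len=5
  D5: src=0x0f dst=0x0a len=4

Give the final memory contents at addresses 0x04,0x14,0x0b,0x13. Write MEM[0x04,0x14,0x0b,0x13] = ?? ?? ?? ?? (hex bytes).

D0: mem[0x15..0x16] <- [d9 68]
D1: mem[0x12..0x13] <- [68 21]
D2: mem[0x14..0x15] <- [68 a7]
D3: mem[0x03..0x07] <- [ce 2c 3d bf 31]
D4: mem[0x0e..0x12] <- [ce 2c 3d bf 31]
D5: mem[0x0a..0x0d] <- [2c 3d bf 31]
query mem[0x04]=0x2c, mem[0x14]=0x68, mem[0x0b]=0x3d, mem[0x13]=0x21

MEM[0x04,0x14,0x0b,0x13] = 2c 68 3d 21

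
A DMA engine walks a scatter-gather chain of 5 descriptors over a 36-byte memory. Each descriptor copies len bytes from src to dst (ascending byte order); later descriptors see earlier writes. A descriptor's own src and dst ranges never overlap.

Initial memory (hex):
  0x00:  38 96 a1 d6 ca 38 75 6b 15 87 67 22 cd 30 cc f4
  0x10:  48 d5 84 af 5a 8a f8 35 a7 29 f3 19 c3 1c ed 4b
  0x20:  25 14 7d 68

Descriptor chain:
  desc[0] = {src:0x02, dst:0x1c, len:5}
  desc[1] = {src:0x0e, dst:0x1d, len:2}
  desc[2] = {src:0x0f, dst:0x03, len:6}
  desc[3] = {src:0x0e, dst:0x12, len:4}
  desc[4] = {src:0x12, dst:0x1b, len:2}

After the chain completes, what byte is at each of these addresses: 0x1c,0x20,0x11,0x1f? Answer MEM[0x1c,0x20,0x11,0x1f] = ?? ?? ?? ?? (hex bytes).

MEM[0x1c,0x20,0x11,0x1f] = f4 75 d5 38

D0: mem[0x1c..0x20] <- [a1 d6 ca 38 75]
D1: mem[0x1d..0x1e] <- [cc f4]
D2: mem[0x03..0x08] <- [f4 48 d5 84 af 5a]
D3: mem[0x12..0x15] <- [cc f4 48 d5]
D4: mem[0x1b..0x1c] <- [cc f4]
query mem[0x1c]=0xf4, mem[0x20]=0x75, mem[0x11]=0xd5, mem[0x1f]=0x38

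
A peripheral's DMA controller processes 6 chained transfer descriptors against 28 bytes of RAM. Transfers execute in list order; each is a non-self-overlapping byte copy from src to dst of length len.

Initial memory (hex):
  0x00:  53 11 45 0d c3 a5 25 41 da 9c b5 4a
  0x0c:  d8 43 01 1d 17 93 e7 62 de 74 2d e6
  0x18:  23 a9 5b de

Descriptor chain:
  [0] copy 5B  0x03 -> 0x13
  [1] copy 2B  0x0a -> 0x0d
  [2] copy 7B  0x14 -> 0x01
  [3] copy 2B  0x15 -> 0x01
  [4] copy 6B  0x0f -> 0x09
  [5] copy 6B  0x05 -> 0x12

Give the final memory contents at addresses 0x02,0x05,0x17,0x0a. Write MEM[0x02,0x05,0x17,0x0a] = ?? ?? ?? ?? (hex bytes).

MEM[0x02,0x05,0x17,0x0a] = 25 23 17 17

D0: mem[0x13..0x17] <- [0d c3 a5 25 41]
D1: mem[0x0d..0x0e] <- [b5 4a]
D2: mem[0x01..0x07] <- [c3 a5 25 41 23 a9 5b]
D3: mem[0x01..0x02] <- [a5 25]
D4: mem[0x09..0x0e] <- [1d 17 93 e7 0d c3]
D5: mem[0x12..0x17] <- [23 a9 5b da 1d 17]
query mem[0x02]=0x25, mem[0x05]=0x23, mem[0x17]=0x17, mem[0x0a]=0x17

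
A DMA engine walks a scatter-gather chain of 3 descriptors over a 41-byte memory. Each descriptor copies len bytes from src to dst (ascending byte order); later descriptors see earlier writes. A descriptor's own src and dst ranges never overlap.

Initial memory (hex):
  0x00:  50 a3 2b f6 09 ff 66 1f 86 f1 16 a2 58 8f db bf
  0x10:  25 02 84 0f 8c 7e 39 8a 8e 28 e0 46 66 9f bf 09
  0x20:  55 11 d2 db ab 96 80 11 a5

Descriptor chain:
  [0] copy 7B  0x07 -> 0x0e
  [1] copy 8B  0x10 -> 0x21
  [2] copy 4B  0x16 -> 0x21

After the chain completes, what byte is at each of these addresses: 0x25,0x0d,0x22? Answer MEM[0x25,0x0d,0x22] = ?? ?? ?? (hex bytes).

  after D0: wrote 7B at 0x0e = 1f86f116a2588f
  after D1: wrote 8B at 0x21 = f116a2588f7e398a
  after D2: wrote 4B at 0x21 = 398a8e28
query mem[0x25]=0x8f, mem[0x0d]=0x8f, mem[0x22]=0x8a

MEM[0x25,0x0d,0x22] = 8f 8f 8a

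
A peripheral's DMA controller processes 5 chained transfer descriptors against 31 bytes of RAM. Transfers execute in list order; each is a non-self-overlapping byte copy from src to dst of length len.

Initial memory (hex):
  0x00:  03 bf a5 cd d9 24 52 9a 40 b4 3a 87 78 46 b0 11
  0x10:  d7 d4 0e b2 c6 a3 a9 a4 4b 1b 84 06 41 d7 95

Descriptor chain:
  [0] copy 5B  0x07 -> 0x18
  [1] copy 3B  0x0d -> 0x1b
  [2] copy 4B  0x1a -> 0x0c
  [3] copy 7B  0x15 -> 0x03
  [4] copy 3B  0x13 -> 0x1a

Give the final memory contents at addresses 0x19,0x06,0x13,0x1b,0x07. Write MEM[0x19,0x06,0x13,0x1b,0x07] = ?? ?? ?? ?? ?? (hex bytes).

MEM[0x19,0x06,0x13,0x1b,0x07] = 40 9a b2 c6 40

#0 dst[0x18+5] := {0x9a,0x40,0xb4,0x3a,0x87}
#1 dst[0x1b+3] := {0x46,0xb0,0x11}
#2 dst[0x0c+4] := {0xb4,0x46,0xb0,0x11}
#3 dst[0x03+7] := {0xa3,0xa9,0xa4,0x9a,0x40,0xb4,0x46}
#4 dst[0x1a+3] := {0xb2,0xc6,0xa3}
query mem[0x19]=0x40, mem[0x06]=0x9a, mem[0x13]=0xb2, mem[0x1b]=0xc6, mem[0x07]=0x40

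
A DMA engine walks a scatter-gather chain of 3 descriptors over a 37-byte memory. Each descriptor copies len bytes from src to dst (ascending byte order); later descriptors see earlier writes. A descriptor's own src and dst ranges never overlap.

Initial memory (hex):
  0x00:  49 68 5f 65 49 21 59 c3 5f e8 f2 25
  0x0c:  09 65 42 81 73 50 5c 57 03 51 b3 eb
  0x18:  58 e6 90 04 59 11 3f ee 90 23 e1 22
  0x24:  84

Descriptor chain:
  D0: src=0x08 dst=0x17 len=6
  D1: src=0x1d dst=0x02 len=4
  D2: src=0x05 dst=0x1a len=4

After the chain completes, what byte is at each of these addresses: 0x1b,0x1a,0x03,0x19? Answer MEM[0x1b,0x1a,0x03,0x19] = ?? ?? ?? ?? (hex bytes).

D0: mem[0x17..0x1c] <- [5f e8 f2 25 09 65]
D1: mem[0x02..0x05] <- [11 3f ee 90]
D2: mem[0x1a..0x1d] <- [90 59 c3 5f]
query mem[0x1b]=0x59, mem[0x1a]=0x90, mem[0x03]=0x3f, mem[0x19]=0xf2

MEM[0x1b,0x1a,0x03,0x19] = 59 90 3f f2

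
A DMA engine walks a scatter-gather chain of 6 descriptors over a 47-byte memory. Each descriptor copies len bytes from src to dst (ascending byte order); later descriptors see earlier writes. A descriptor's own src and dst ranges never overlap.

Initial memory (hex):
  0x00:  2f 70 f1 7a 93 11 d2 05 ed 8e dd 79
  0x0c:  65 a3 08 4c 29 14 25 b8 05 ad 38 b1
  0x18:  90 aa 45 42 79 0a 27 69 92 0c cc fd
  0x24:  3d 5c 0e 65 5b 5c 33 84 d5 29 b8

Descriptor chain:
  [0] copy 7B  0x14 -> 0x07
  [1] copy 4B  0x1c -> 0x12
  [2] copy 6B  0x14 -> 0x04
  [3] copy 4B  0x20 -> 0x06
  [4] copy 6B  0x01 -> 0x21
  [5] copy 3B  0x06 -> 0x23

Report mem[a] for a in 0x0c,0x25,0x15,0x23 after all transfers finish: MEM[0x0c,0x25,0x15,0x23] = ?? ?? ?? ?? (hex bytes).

#0 dst[0x07+7] := {0x05,0xad,0x38,0xb1,0x90,0xaa,0x45}
#1 dst[0x12+4] := {0x79,0x0a,0x27,0x69}
#2 dst[0x04+6] := {0x27,0x69,0x38,0xb1,0x90,0xaa}
#3 dst[0x06+4] := {0x92,0x0c,0xcc,0xfd}
#4 dst[0x21+6] := {0x70,0xf1,0x7a,0x27,0x69,0x92}
#5 dst[0x23+3] := {0x92,0x0c,0xcc}
query mem[0x0c]=0xaa, mem[0x25]=0xcc, mem[0x15]=0x69, mem[0x23]=0x92

MEM[0x0c,0x25,0x15,0x23] = aa cc 69 92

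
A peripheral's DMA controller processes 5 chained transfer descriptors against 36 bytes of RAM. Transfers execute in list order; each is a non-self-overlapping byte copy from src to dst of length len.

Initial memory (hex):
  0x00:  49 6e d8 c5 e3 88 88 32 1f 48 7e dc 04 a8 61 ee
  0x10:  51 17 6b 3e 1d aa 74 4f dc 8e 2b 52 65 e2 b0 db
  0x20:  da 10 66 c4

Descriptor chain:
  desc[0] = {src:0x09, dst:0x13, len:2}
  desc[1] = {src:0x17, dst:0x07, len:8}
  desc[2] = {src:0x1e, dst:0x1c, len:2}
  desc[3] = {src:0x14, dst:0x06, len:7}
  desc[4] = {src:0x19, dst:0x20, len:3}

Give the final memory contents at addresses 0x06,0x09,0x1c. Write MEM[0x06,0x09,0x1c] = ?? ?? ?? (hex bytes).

  after D0: wrote 2B at 0x13 = 487e
  after D1: wrote 8B at 0x07 = 4fdc8e2b5265e2b0
  after D2: wrote 2B at 0x1c = b0db
  after D3: wrote 7B at 0x06 = 7eaa744fdc8e2b
  after D4: wrote 3B at 0x20 = 8e2b52
query mem[0x06]=0x7e, mem[0x09]=0x4f, mem[0x1c]=0xb0

MEM[0x06,0x09,0x1c] = 7e 4f b0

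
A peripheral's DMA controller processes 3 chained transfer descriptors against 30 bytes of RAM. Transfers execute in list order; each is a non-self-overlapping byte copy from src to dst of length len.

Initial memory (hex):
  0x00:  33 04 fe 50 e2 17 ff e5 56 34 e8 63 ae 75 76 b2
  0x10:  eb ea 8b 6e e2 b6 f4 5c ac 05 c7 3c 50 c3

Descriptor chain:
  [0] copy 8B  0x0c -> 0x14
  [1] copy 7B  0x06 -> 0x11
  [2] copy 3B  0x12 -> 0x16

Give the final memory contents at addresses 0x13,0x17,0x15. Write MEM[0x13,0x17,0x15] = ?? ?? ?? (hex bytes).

MEM[0x13,0x17,0x15] = 56 56 e8

[0] 0x0c->0x14 len=8 : ae 75 76 b2 eb ea 8b 6e
[1] 0x06->0x11 len=7 : ff e5 56 34 e8 63 ae
[2] 0x12->0x16 len=3 : e5 56 34
query mem[0x13]=0x56, mem[0x17]=0x56, mem[0x15]=0xe8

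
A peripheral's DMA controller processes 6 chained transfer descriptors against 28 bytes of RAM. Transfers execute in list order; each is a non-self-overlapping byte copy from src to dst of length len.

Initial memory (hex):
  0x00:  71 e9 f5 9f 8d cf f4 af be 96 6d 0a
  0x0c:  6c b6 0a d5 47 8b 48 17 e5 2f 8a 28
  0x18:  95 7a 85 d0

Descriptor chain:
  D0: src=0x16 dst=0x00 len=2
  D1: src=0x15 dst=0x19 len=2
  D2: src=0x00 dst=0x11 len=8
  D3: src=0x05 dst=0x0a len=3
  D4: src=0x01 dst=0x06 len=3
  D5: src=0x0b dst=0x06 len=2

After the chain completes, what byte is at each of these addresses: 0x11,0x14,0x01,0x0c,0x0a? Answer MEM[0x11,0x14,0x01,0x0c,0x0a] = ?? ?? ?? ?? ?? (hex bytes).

MEM[0x11,0x14,0x01,0x0c,0x0a] = 8a 9f 28 af cf

  after D0: wrote 2B at 0x00 = 8a28
  after D1: wrote 2B at 0x19 = 2f8a
  after D2: wrote 8B at 0x11 = 8a28f59f8dcff4af
  after D3: wrote 3B at 0x0a = cff4af
  after D4: wrote 3B at 0x06 = 28f59f
  after D5: wrote 2B at 0x06 = f4af
query mem[0x11]=0x8a, mem[0x14]=0x9f, mem[0x01]=0x28, mem[0x0c]=0xaf, mem[0x0a]=0xcf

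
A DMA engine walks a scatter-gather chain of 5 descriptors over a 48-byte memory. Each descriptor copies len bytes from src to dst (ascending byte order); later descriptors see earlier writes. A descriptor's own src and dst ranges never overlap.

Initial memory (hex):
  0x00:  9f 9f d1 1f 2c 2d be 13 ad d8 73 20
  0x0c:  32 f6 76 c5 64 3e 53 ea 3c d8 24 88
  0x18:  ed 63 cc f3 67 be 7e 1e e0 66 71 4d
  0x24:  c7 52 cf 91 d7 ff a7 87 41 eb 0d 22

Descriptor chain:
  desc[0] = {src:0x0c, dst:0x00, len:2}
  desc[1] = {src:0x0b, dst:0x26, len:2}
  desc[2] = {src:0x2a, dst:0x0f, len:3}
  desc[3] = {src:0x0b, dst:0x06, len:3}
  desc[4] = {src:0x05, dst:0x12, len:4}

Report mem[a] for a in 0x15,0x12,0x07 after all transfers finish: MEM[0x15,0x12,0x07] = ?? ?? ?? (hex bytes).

MEM[0x15,0x12,0x07] = f6 2d 32

[0] 0x0c->0x00 len=2 : 32 f6
[1] 0x0b->0x26 len=2 : 20 32
[2] 0x2a->0x0f len=3 : a7 87 41
[3] 0x0b->0x06 len=3 : 20 32 f6
[4] 0x05->0x12 len=4 : 2d 20 32 f6
query mem[0x15]=0xf6, mem[0x12]=0x2d, mem[0x07]=0x32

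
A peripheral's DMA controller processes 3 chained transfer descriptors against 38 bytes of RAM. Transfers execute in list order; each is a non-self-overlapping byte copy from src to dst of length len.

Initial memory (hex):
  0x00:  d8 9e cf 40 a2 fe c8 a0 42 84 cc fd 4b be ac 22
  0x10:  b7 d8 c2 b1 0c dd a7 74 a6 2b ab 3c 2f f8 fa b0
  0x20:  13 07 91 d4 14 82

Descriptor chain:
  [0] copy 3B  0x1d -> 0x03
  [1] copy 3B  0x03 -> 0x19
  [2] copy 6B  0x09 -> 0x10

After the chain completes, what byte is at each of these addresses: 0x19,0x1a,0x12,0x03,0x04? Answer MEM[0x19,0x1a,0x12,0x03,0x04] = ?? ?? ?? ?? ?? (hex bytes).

MEM[0x19,0x1a,0x12,0x03,0x04] = f8 fa fd f8 fa

  after D0: wrote 3B at 0x03 = f8fab0
  after D1: wrote 3B at 0x19 = f8fab0
  after D2: wrote 6B at 0x10 = 84ccfd4bbeac
query mem[0x19]=0xf8, mem[0x1a]=0xfa, mem[0x12]=0xfd, mem[0x03]=0xf8, mem[0x04]=0xfa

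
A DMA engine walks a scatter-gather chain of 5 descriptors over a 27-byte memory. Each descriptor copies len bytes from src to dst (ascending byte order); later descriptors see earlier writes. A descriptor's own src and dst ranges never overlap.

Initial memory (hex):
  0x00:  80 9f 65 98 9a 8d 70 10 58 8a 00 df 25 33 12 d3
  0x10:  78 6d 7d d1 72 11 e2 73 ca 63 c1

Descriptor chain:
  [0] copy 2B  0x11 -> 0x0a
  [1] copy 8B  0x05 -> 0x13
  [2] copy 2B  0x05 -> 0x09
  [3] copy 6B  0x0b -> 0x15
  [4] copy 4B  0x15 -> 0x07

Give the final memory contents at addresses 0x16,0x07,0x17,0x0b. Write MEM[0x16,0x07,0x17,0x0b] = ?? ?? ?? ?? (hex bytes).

D0: mem[0x0a..0x0b] <- [6d 7d]
D1: mem[0x13..0x1a] <- [8d 70 10 58 8a 6d 7d 25]
D2: mem[0x09..0x0a] <- [8d 70]
D3: mem[0x15..0x1a] <- [7d 25 33 12 d3 78]
D4: mem[0x07..0x0a] <- [7d 25 33 12]
query mem[0x16]=0x25, mem[0x07]=0x7d, mem[0x17]=0x33, mem[0x0b]=0x7d

MEM[0x16,0x07,0x17,0x0b] = 25 7d 33 7d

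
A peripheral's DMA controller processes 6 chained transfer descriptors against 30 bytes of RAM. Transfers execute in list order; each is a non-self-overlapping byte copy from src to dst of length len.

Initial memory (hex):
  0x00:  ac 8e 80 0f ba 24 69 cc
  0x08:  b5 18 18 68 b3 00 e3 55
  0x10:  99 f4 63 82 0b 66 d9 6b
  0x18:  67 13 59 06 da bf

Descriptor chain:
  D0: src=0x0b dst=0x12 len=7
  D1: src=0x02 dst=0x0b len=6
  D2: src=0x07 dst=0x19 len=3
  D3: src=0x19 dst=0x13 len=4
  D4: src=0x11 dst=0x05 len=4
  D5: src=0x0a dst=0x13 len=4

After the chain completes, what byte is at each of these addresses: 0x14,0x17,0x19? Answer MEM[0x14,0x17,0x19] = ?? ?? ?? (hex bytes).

MEM[0x14,0x17,0x19] = 80 99 cc

  after D0: wrote 7B at 0x12 = 68b300e35599f4
  after D1: wrote 6B at 0x0b = 800fba2469cc
  after D2: wrote 3B at 0x19 = ccb518
  after D3: wrote 4B at 0x13 = ccb518da
  after D4: wrote 4B at 0x05 = f468ccb5
  after D5: wrote 4B at 0x13 = 18800fba
query mem[0x14]=0x80, mem[0x17]=0x99, mem[0x19]=0xcc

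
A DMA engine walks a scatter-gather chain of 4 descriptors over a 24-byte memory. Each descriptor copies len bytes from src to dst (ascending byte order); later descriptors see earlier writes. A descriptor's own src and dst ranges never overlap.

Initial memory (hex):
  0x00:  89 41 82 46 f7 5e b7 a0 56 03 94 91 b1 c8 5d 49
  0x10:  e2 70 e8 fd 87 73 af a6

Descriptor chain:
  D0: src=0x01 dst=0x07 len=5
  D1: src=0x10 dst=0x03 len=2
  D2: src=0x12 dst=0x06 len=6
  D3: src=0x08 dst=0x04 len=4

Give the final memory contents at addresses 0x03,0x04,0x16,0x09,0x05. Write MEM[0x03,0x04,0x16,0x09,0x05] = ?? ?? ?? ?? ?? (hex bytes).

MEM[0x03,0x04,0x16,0x09,0x05] = e2 87 af 73 73

D0: mem[0x07..0x0b] <- [41 82 46 f7 5e]
D1: mem[0x03..0x04] <- [e2 70]
D2: mem[0x06..0x0b] <- [e8 fd 87 73 af a6]
D3: mem[0x04..0x07] <- [87 73 af a6]
query mem[0x03]=0xe2, mem[0x04]=0x87, mem[0x16]=0xaf, mem[0x09]=0x73, mem[0x05]=0x73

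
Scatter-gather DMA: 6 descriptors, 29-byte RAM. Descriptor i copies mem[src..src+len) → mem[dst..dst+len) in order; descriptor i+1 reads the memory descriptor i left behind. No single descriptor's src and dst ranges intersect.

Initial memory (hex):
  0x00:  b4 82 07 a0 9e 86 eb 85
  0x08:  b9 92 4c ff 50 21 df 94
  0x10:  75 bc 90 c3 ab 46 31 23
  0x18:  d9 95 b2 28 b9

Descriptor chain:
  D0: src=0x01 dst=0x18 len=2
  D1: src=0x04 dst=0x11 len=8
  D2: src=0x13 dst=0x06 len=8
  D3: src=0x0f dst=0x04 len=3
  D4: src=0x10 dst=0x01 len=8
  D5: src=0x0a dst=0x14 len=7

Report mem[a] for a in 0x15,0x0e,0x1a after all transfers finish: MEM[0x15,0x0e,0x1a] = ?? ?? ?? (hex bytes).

  after D0: wrote 2B at 0x18 = 8207
  after D1: wrote 8B at 0x11 = 9e86eb85b9924cff
  after D2: wrote 8B at 0x06 = eb85b9924cff07b2
  after D3: wrote 3B at 0x04 = 94759e
  after D4: wrote 8B at 0x01 = 759e86eb85b9924c
  after D5: wrote 7B at 0x14 = 4cff07b2df9475
query mem[0x15]=0xff, mem[0x0e]=0xdf, mem[0x1a]=0x75

MEM[0x15,0x0e,0x1a] = ff df 75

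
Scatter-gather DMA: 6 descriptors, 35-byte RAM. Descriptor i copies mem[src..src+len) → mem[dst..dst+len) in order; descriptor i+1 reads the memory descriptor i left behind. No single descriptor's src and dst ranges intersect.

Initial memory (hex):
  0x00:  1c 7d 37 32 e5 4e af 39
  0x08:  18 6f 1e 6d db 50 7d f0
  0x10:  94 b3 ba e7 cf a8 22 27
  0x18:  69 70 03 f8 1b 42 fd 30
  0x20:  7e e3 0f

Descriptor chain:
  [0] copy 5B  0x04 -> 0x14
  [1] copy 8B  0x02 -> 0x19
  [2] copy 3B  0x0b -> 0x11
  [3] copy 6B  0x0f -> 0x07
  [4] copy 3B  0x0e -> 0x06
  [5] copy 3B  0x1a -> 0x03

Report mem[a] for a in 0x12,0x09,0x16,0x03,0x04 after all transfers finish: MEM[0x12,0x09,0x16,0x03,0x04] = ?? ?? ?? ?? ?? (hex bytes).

D0: mem[0x14..0x18] <- [e5 4e af 39 18]
D1: mem[0x19..0x20] <- [37 32 e5 4e af 39 18 6f]
D2: mem[0x11..0x13] <- [6d db 50]
D3: mem[0x07..0x0c] <- [f0 94 6d db 50 e5]
D4: mem[0x06..0x08] <- [7d f0 94]
D5: mem[0x03..0x05] <- [32 e5 4e]
query mem[0x12]=0xdb, mem[0x09]=0x6d, mem[0x16]=0xaf, mem[0x03]=0x32, mem[0x04]=0xe5

MEM[0x12,0x09,0x16,0x03,0x04] = db 6d af 32 e5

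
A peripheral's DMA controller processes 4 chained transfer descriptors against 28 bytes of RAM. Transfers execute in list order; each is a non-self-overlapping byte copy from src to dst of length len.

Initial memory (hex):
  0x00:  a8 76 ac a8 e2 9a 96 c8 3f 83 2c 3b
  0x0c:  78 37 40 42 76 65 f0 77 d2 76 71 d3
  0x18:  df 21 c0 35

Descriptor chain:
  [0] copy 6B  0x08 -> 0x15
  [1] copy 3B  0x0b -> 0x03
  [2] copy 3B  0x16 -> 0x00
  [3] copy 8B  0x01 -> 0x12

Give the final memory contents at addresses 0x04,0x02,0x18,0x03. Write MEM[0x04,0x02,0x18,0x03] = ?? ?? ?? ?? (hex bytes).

  after D0: wrote 6B at 0x15 = 3f832c3b7837
  after D1: wrote 3B at 0x03 = 3b7837
  after D2: wrote 3B at 0x00 = 832c3b
  after D3: wrote 8B at 0x12 = 2c3b3b783796c83f
query mem[0x04]=0x78, mem[0x02]=0x3b, mem[0x18]=0xc8, mem[0x03]=0x3b

MEM[0x04,0x02,0x18,0x03] = 78 3b c8 3b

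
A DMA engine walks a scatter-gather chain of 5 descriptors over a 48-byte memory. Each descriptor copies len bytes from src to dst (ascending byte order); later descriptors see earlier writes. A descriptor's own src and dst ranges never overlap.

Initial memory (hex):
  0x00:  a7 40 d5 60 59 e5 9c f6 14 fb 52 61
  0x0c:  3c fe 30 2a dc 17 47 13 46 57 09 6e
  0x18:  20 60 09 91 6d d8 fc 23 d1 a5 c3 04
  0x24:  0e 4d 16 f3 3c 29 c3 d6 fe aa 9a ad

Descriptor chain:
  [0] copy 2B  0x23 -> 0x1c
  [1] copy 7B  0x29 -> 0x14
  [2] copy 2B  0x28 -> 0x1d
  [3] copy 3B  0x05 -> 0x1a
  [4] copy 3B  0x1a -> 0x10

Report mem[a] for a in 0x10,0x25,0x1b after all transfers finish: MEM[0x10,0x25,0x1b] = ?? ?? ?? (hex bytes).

  after D0: wrote 2B at 0x1c = 040e
  after D1: wrote 7B at 0x14 = 29c3d6feaa9aad
  after D2: wrote 2B at 0x1d = 3c29
  after D3: wrote 3B at 0x1a = e59cf6
  after D4: wrote 3B at 0x10 = e59cf6
query mem[0x10]=0xe5, mem[0x25]=0x4d, mem[0x1b]=0x9c

MEM[0x10,0x25,0x1b] = e5 4d 9c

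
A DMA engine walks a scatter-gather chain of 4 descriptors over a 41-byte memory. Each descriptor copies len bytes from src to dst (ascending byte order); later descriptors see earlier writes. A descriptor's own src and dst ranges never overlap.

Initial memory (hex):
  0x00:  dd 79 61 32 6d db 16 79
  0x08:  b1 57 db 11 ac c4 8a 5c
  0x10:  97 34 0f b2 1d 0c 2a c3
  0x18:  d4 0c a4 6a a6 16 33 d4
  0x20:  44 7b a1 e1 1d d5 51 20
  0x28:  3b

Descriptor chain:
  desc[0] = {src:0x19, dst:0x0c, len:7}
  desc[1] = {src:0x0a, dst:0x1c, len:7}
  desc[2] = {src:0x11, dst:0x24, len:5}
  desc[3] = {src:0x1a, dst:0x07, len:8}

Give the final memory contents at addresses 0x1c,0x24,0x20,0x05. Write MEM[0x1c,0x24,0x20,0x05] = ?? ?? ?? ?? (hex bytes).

MEM[0x1c,0x24,0x20,0x05] = db 33 6a db

  after D0: wrote 7B at 0x0c = 0ca46aa61633d4
  after D1: wrote 7B at 0x1c = db110ca46aa616
  after D2: wrote 5B at 0x24 = 33d4b21d0c
  after D3: wrote 8B at 0x07 = a46adb110ca46aa6
query mem[0x1c]=0xdb, mem[0x24]=0x33, mem[0x20]=0x6a, mem[0x05]=0xdb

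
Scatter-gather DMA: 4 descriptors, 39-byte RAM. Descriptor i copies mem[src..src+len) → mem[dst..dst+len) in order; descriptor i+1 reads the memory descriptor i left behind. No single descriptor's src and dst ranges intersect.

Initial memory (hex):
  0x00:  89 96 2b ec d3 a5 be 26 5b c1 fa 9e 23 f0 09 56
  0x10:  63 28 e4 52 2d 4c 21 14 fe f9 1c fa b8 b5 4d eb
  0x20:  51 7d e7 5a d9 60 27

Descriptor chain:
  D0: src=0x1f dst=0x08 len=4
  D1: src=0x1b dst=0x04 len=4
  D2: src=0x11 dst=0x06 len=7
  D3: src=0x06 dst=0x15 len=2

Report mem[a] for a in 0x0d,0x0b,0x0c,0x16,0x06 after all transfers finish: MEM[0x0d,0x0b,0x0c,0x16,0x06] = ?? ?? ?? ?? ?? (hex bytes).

[0] 0x1f->0x08 len=4 : eb 51 7d e7
[1] 0x1b->0x04 len=4 : fa b8 b5 4d
[2] 0x11->0x06 len=7 : 28 e4 52 2d 4c 21 14
[3] 0x06->0x15 len=2 : 28 e4
query mem[0x0d]=0xf0, mem[0x0b]=0x21, mem[0x0c]=0x14, mem[0x16]=0xe4, mem[0x06]=0x28

MEM[0x0d,0x0b,0x0c,0x16,0x06] = f0 21 14 e4 28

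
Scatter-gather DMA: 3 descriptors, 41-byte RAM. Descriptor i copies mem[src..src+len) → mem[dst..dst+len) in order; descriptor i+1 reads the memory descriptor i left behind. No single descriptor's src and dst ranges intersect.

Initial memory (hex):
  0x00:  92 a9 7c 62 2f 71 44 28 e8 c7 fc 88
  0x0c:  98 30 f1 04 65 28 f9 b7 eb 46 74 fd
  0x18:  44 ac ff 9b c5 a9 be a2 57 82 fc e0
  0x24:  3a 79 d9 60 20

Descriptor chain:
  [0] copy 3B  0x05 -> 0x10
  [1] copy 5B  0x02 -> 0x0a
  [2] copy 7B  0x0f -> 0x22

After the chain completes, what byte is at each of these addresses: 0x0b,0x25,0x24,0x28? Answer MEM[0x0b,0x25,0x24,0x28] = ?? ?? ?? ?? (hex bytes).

[0] 0x05->0x10 len=3 : 71 44 28
[1] 0x02->0x0a len=5 : 7c 62 2f 71 44
[2] 0x0f->0x22 len=7 : 04 71 44 28 b7 eb 46
query mem[0x0b]=0x62, mem[0x25]=0x28, mem[0x24]=0x44, mem[0x28]=0x46

MEM[0x0b,0x25,0x24,0x28] = 62 28 44 46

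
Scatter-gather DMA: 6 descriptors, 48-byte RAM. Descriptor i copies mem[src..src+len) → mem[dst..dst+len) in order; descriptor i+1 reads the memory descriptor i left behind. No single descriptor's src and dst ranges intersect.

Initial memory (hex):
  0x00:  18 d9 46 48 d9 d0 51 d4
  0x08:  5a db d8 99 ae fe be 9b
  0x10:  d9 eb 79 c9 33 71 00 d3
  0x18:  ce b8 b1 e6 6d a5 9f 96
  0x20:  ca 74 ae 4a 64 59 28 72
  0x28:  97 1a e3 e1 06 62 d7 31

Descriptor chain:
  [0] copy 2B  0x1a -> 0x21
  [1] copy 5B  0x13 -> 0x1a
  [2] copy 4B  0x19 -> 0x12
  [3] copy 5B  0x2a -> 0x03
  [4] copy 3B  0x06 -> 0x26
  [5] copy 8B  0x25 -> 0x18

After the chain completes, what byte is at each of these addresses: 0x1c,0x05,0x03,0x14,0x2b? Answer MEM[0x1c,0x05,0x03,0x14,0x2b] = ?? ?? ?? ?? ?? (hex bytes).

MEM[0x1c,0x05,0x03,0x14,0x2b] = 1a 06 e3 33 e1

D0: mem[0x21..0x22] <- [b1 e6]
D1: mem[0x1a..0x1e] <- [c9 33 71 00 d3]
D2: mem[0x12..0x15] <- [b8 c9 33 71]
D3: mem[0x03..0x07] <- [e3 e1 06 62 d7]
D4: mem[0x26..0x28] <- [62 d7 5a]
D5: mem[0x18..0x1f] <- [59 62 d7 5a 1a e3 e1 06]
query mem[0x1c]=0x1a, mem[0x05]=0x06, mem[0x03]=0xe3, mem[0x14]=0x33, mem[0x2b]=0xe1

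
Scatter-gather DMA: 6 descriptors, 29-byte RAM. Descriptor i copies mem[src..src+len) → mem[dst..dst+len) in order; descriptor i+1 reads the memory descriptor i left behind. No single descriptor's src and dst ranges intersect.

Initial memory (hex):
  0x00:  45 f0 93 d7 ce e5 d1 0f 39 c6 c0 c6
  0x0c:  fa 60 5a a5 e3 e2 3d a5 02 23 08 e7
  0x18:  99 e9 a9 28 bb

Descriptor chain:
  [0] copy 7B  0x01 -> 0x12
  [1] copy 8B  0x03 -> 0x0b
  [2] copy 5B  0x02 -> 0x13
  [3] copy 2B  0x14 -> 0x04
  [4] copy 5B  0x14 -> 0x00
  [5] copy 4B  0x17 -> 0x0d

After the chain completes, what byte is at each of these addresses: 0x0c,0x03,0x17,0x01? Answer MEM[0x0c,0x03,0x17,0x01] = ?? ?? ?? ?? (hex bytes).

MEM[0x0c,0x03,0x17,0x01] = ce d1 d1 ce

#0 dst[0x12+7] := {0xf0,0x93,0xd7,0xce,0xe5,0xd1,0x0f}
#1 dst[0x0b+8] := {0xd7,0xce,0xe5,0xd1,0x0f,0x39,0xc6,0xc0}
#2 dst[0x13+5] := {0x93,0xd7,0xce,0xe5,0xd1}
#3 dst[0x04+2] := {0xd7,0xce}
#4 dst[0x00+5] := {0xd7,0xce,0xe5,0xd1,0x0f}
#5 dst[0x0d+4] := {0xd1,0x0f,0xe9,0xa9}
query mem[0x0c]=0xce, mem[0x03]=0xd1, mem[0x17]=0xd1, mem[0x01]=0xce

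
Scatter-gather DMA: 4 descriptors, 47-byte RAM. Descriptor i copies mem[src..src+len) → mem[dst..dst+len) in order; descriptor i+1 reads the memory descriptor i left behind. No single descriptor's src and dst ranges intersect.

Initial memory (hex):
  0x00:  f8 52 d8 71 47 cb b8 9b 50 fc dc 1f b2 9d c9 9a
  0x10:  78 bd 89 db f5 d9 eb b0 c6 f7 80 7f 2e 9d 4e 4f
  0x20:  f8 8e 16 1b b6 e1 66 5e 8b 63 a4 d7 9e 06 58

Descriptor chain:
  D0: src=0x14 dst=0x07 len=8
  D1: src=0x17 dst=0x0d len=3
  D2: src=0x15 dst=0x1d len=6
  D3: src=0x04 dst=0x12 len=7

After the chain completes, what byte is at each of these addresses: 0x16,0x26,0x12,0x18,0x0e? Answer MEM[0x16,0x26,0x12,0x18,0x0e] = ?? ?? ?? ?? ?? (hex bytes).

  after D0: wrote 8B at 0x07 = f5d9ebb0c6f7807f
  after D1: wrote 3B at 0x0d = b0c6f7
  after D2: wrote 6B at 0x1d = d9ebb0c6f780
  after D3: wrote 7B at 0x12 = 47cbb8f5d9ebb0
query mem[0x16]=0xd9, mem[0x26]=0x66, mem[0x12]=0x47, mem[0x18]=0xb0, mem[0x0e]=0xc6

MEM[0x16,0x26,0x12,0x18,0x0e] = d9 66 47 b0 c6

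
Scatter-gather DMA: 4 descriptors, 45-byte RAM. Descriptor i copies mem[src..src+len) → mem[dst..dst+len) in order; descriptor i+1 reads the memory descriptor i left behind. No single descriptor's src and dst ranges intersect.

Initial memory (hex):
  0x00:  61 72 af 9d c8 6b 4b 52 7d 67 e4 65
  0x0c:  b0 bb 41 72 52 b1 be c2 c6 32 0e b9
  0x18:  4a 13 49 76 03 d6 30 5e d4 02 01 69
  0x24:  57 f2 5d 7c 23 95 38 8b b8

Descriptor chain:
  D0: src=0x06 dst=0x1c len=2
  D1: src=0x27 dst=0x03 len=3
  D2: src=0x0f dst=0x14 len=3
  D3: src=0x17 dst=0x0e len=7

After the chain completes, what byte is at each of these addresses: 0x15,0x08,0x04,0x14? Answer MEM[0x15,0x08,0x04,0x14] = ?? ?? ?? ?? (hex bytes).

MEM[0x15,0x08,0x04,0x14] = 52 7d 23 52

D0: mem[0x1c..0x1d] <- [4b 52]
D1: mem[0x03..0x05] <- [7c 23 95]
D2: mem[0x14..0x16] <- [72 52 b1]
D3: mem[0x0e..0x14] <- [b9 4a 13 49 76 4b 52]
query mem[0x15]=0x52, mem[0x08]=0x7d, mem[0x04]=0x23, mem[0x14]=0x52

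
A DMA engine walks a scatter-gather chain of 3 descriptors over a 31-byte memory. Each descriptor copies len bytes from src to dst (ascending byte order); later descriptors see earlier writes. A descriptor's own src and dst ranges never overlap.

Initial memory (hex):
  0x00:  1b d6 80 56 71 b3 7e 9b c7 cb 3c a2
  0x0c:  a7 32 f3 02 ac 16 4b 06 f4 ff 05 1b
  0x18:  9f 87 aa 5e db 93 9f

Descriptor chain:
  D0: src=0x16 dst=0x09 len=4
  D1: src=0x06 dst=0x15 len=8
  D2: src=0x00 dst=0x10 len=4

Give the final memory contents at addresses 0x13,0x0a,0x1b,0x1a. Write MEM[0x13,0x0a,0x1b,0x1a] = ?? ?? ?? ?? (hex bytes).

D0: mem[0x09..0x0c] <- [05 1b 9f 87]
D1: mem[0x15..0x1c] <- [7e 9b c7 05 1b 9f 87 32]
D2: mem[0x10..0x13] <- [1b d6 80 56]
query mem[0x13]=0x56, mem[0x0a]=0x1b, mem[0x1b]=0x87, mem[0x1a]=0x9f

MEM[0x13,0x0a,0x1b,0x1a] = 56 1b 87 9f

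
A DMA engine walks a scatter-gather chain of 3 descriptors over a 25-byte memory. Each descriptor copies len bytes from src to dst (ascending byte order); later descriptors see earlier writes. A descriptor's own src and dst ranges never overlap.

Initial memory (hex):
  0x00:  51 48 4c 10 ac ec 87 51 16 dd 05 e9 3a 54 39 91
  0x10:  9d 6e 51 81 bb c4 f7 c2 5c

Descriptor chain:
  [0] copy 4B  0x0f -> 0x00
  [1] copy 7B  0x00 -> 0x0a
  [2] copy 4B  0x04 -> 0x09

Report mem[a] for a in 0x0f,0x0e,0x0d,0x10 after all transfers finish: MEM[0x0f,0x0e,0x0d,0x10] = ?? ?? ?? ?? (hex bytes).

  after D0: wrote 4B at 0x00 = 919d6e51
  after D1: wrote 7B at 0x0a = 919d6e51acec87
  after D2: wrote 4B at 0x09 = acec8751
query mem[0x0f]=0xec, mem[0x0e]=0xac, mem[0x0d]=0x51, mem[0x10]=0x87

MEM[0x0f,0x0e,0x0d,0x10] = ec ac 51 87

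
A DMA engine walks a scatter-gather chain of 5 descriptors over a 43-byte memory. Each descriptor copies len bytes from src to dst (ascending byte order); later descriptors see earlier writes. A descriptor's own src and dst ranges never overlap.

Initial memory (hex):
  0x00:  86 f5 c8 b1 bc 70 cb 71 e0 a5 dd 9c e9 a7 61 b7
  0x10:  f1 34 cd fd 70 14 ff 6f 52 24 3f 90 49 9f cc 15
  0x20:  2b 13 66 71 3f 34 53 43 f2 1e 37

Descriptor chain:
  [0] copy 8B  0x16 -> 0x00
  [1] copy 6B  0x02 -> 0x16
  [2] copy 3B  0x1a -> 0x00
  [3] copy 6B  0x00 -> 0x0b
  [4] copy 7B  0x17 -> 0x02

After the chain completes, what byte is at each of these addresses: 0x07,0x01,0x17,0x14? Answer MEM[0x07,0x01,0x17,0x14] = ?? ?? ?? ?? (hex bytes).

MEM[0x07,0x01,0x17,0x14] = 49 9f 24 70

[0] 0x16->0x00 len=8 : ff 6f 52 24 3f 90 49 9f
[1] 0x02->0x16 len=6 : 52 24 3f 90 49 9f
[2] 0x1a->0x00 len=3 : 49 9f 49
[3] 0x00->0x0b len=6 : 49 9f 49 24 3f 90
[4] 0x17->0x02 len=7 : 24 3f 90 49 9f 49 9f
query mem[0x07]=0x49, mem[0x01]=0x9f, mem[0x17]=0x24, mem[0x14]=0x70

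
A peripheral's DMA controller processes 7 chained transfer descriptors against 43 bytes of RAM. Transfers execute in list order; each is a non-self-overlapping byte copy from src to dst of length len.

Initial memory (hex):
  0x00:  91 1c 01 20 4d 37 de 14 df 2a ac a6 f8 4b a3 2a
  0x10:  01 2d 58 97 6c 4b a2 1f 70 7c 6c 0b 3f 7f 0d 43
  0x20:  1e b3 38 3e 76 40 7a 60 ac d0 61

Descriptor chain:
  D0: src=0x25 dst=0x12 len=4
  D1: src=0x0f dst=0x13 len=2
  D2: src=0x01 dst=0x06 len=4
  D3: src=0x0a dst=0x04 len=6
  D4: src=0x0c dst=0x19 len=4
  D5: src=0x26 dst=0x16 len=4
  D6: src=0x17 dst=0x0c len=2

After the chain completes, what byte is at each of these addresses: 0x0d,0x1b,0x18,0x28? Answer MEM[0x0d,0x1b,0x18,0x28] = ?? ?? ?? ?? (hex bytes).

  after D0: wrote 4B at 0x12 = 407a60ac
  after D1: wrote 2B at 0x13 = 2a01
  after D2: wrote 4B at 0x06 = 1c01204d
  after D3: wrote 6B at 0x04 = aca6f84ba32a
  after D4: wrote 4B at 0x19 = f84ba32a
  after D5: wrote 4B at 0x16 = 7a60acd0
  after D6: wrote 2B at 0x0c = 60ac
query mem[0x0d]=0xac, mem[0x1b]=0xa3, mem[0x18]=0xac, mem[0x28]=0xac

MEM[0x0d,0x1b,0x18,0x28] = ac a3 ac ac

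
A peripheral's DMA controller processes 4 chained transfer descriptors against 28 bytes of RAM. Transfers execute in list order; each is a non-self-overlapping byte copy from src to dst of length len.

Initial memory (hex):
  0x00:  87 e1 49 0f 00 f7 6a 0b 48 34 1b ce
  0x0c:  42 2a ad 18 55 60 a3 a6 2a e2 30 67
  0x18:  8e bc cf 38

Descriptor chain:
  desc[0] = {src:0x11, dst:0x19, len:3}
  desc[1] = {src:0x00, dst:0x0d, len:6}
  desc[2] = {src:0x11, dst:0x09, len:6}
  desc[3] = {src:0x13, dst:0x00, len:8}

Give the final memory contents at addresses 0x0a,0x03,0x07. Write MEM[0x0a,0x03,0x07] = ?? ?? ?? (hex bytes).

  after D0: wrote 3B at 0x19 = 60a3a6
  after D1: wrote 6B at 0x0d = 87e1490f00f7
  after D2: wrote 6B at 0x09 = 00f7a62ae230
  after D3: wrote 8B at 0x00 = a62ae230678e60a3
query mem[0x0a]=0xf7, mem[0x03]=0x30, mem[0x07]=0xa3

MEM[0x0a,0x03,0x07] = f7 30 a3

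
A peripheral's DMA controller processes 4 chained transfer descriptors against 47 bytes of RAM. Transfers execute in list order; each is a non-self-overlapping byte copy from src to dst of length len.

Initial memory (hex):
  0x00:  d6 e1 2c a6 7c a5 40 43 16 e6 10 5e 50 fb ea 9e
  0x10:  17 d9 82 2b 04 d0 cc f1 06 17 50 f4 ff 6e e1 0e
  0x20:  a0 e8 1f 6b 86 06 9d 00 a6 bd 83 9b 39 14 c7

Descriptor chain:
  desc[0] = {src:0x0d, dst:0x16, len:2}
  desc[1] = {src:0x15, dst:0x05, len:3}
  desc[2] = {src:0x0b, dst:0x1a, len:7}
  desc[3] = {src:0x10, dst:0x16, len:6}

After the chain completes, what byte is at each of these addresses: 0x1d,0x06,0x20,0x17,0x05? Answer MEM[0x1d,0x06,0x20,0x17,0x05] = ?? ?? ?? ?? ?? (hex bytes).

MEM[0x1d,0x06,0x20,0x17,0x05] = ea fb d9 d9 d0

[0] 0x0d->0x16 len=2 : fb ea
[1] 0x15->0x05 len=3 : d0 fb ea
[2] 0x0b->0x1a len=7 : 5e 50 fb ea 9e 17 d9
[3] 0x10->0x16 len=6 : 17 d9 82 2b 04 d0
query mem[0x1d]=0xea, mem[0x06]=0xfb, mem[0x20]=0xd9, mem[0x17]=0xd9, mem[0x05]=0xd0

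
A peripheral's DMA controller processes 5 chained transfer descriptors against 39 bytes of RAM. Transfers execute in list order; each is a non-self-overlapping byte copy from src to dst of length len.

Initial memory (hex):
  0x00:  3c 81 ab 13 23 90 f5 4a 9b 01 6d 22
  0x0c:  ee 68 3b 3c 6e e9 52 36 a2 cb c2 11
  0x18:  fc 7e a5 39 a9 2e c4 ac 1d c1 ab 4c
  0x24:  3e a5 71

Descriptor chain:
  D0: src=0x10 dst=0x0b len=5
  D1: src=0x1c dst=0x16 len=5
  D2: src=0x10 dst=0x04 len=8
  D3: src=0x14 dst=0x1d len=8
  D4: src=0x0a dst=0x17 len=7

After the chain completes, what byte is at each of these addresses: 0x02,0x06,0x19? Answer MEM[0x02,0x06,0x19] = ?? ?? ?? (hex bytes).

  after D0: wrote 5B at 0x0b = 6ee95236a2
  after D1: wrote 5B at 0x16 = a92ec4ac1d
  after D2: wrote 8B at 0x04 = 6ee95236a2cba92e
  after D3: wrote 8B at 0x1d = a2cba92ec4ac1d39
  after D4: wrote 7B at 0x17 = a92ee95236a26e
query mem[0x02]=0xab, mem[0x06]=0x52, mem[0x19]=0xe9

MEM[0x02,0x06,0x19] = ab 52 e9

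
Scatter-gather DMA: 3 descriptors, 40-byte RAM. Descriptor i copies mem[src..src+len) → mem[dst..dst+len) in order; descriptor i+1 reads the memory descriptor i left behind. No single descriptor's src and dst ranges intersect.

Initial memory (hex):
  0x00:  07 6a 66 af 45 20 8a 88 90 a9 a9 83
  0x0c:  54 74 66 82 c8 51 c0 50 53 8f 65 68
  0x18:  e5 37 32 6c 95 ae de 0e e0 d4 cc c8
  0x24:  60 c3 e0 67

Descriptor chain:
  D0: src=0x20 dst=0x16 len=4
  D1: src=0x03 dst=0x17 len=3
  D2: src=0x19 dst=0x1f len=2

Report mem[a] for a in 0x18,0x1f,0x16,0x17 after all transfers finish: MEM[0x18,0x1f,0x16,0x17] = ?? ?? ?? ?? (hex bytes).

MEM[0x18,0x1f,0x16,0x17] = 45 20 e0 af

  after D0: wrote 4B at 0x16 = e0d4ccc8
  after D1: wrote 3B at 0x17 = af4520
  after D2: wrote 2B at 0x1f = 2032
query mem[0x18]=0x45, mem[0x1f]=0x20, mem[0x16]=0xe0, mem[0x17]=0xaf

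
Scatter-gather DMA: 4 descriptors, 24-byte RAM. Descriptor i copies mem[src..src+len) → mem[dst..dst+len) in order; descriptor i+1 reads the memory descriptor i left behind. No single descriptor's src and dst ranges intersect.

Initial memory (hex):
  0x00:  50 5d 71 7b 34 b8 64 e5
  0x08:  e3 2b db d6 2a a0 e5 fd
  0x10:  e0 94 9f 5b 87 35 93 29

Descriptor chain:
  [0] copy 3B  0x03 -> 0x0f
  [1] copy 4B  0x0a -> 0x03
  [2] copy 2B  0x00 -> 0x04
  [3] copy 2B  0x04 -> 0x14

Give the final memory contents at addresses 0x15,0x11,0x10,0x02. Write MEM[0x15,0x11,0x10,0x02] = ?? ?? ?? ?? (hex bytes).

D0: mem[0x0f..0x11] <- [7b 34 b8]
D1: mem[0x03..0x06] <- [db d6 2a a0]
D2: mem[0x04..0x05] <- [50 5d]
D3: mem[0x14..0x15] <- [50 5d]
query mem[0x15]=0x5d, mem[0x11]=0xb8, mem[0x10]=0x34, mem[0x02]=0x71

MEM[0x15,0x11,0x10,0x02] = 5d b8 34 71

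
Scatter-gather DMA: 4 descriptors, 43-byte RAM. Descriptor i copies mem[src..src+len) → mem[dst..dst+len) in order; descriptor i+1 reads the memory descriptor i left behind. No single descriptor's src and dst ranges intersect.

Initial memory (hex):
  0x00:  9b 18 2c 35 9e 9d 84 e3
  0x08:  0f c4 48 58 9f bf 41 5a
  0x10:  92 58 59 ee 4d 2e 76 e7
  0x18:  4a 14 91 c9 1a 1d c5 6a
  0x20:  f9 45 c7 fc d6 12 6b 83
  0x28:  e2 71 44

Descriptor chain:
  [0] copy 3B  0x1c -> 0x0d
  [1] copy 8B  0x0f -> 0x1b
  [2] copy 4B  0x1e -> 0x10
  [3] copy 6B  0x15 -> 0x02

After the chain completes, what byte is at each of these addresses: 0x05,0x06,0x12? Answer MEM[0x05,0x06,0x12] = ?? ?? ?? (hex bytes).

MEM[0x05,0x06,0x12] = 4a 14 4d

[0] 0x1c->0x0d len=3 : 1a 1d c5
[1] 0x0f->0x1b len=8 : c5 92 58 59 ee 4d 2e 76
[2] 0x1e->0x10 len=4 : 59 ee 4d 2e
[3] 0x15->0x02 len=6 : 2e 76 e7 4a 14 91
query mem[0x05]=0x4a, mem[0x06]=0x14, mem[0x12]=0x4d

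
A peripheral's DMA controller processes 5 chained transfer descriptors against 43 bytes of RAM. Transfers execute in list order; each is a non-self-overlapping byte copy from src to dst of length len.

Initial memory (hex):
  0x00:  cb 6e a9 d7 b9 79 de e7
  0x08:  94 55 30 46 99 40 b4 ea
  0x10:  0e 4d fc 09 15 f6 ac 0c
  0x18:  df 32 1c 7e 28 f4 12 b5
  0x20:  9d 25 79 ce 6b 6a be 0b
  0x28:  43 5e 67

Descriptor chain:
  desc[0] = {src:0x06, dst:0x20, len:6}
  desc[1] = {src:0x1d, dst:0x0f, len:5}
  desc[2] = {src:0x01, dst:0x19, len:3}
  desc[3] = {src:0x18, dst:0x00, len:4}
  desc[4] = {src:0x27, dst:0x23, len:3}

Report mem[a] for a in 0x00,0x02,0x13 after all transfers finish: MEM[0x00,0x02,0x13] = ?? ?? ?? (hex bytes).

MEM[0x00,0x02,0x13] = df a9 e7

#0 dst[0x20+6] := {0xde,0xe7,0x94,0x55,0x30,0x46}
#1 dst[0x0f+5] := {0xf4,0x12,0xb5,0xde,0xe7}
#2 dst[0x19+3] := {0x6e,0xa9,0xd7}
#3 dst[0x00+4] := {0xdf,0x6e,0xa9,0xd7}
#4 dst[0x23+3] := {0x0b,0x43,0x5e}
query mem[0x00]=0xdf, mem[0x02]=0xa9, mem[0x13]=0xe7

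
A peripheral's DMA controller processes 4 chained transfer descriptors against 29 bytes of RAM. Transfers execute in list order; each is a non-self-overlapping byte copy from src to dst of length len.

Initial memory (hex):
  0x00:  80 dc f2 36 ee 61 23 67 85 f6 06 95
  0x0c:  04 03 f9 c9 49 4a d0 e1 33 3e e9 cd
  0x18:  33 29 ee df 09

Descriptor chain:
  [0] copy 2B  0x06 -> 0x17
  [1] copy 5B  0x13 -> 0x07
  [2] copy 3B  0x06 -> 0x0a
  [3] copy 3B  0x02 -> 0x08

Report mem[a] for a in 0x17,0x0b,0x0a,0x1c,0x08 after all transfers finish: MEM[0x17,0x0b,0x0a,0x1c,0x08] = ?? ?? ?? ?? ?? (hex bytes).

[0] 0x06->0x17 len=2 : 23 67
[1] 0x13->0x07 len=5 : e1 33 3e e9 23
[2] 0x06->0x0a len=3 : 23 e1 33
[3] 0x02->0x08 len=3 : f2 36 ee
query mem[0x17]=0x23, mem[0x0b]=0xe1, mem[0x0a]=0xee, mem[0x1c]=0x09, mem[0x08]=0xf2

MEM[0x17,0x0b,0x0a,0x1c,0x08] = 23 e1 ee 09 f2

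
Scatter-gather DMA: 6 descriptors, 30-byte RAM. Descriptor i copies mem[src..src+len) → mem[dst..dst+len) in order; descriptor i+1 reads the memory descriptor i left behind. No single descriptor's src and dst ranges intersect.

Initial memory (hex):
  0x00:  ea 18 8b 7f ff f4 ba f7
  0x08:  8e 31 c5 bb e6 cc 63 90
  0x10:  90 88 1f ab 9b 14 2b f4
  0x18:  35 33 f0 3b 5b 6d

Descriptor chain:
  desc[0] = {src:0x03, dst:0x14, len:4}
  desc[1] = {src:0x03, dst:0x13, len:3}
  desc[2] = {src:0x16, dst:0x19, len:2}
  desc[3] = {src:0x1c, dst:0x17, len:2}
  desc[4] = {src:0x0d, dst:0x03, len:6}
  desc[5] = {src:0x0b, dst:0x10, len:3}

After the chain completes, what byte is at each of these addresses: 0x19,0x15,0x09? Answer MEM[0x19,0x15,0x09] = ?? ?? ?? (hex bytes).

D0: mem[0x14..0x17] <- [7f ff f4 ba]
D1: mem[0x13..0x15] <- [7f ff f4]
D2: mem[0x19..0x1a] <- [f4 ba]
D3: mem[0x17..0x18] <- [5b 6d]
D4: mem[0x03..0x08] <- [cc 63 90 90 88 1f]
D5: mem[0x10..0x12] <- [bb e6 cc]
query mem[0x19]=0xf4, mem[0x15]=0xf4, mem[0x09]=0x31

MEM[0x19,0x15,0x09] = f4 f4 31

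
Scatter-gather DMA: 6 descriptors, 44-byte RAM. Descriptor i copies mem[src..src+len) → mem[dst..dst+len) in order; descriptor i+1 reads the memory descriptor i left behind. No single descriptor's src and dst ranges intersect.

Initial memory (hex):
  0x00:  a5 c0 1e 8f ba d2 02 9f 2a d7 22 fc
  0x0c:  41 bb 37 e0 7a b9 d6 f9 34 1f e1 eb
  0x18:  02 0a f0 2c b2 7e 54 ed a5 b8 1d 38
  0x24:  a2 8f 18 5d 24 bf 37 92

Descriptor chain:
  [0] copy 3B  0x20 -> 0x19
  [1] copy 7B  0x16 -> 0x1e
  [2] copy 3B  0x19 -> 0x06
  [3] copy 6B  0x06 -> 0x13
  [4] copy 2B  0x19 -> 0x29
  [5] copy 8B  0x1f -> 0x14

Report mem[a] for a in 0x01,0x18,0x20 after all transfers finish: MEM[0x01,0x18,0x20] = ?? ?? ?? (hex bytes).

  after D0: wrote 3B at 0x19 = a5b81d
  after D1: wrote 7B at 0x1e = e1eb02a5b81db2
  after D2: wrote 3B at 0x06 = a5b81d
  after D3: wrote 6B at 0x13 = a5b81dd722fc
  after D4: wrote 2B at 0x29 = a5b8
  after D5: wrote 8B at 0x14 = eb02a5b81db28f18
query mem[0x01]=0xc0, mem[0x18]=0x1d, mem[0x20]=0x02

MEM[0x01,0x18,0x20] = c0 1d 02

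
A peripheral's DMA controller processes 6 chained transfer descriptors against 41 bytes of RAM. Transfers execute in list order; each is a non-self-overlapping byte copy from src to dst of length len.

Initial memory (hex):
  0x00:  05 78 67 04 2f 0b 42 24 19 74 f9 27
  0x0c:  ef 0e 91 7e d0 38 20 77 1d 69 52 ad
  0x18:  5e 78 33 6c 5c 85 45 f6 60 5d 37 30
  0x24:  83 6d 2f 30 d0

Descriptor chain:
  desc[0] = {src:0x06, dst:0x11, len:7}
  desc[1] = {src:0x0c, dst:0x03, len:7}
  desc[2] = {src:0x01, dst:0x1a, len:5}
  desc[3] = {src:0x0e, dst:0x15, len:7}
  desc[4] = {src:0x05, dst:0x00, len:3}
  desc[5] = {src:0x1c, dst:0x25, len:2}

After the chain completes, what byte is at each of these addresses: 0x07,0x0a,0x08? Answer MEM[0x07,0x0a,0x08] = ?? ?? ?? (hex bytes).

  after D0: wrote 7B at 0x11 = 42241974f927ef
  after D1: wrote 7B at 0x03 = ef0e917ed04224
  after D2: wrote 5B at 0x1a = 7867ef0e91
  after D3: wrote 7B at 0x15 = 917ed042241974
  after D4: wrote 3B at 0x00 = 917ed0
  after D5: wrote 2B at 0x25 = ef0e
query mem[0x07]=0xd0, mem[0x0a]=0xf9, mem[0x08]=0x42

MEM[0x07,0x0a,0x08] = d0 f9 42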